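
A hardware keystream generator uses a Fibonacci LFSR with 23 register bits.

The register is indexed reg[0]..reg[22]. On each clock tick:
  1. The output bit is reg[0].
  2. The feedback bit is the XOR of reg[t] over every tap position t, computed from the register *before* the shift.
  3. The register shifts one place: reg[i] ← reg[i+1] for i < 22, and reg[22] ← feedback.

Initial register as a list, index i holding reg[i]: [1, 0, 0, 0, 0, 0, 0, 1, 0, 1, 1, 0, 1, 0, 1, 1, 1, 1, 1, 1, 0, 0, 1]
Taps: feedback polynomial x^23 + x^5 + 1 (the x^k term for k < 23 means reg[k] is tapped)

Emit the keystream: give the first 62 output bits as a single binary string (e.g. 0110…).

step | reg (before) | out | fb
   0 | 10000001011010111111001 | 1 | 1
   1 | 00000010110101111110011 | 0 | 0
   2 | 00000101101011111100110 | 0 | 1
   3 | 00001011010111111001101 | 0 | 0
   4 | 00010110101111110011010 | 0 | 1
   5 | 00101101011111100110101 | 0 | 1
   6 | 01011010111111001101011 | 0 | 0
   7 | 10110101111110011010110 | 1 | 0
   8 | 01101011111100110101100 | 0 | 0
   9 | 11010111111001101011000 | 1 | 0
  10 | 10101111110011010110000 | 1 | 0
  11 | 01011111100110101100000 | 0 | 1
  12 | 10111111001101011000001 | 1 | 0
  13 | 01111110011010110000010 | 0 | 1
  14 | 11111100110101100000101 | 1 | 0
  15 | 11111001101011000001010 | 1 | 1
  16 | 11110011010110000010101 | 1 | 1
  17 | 11100110101100000101011 | 1 | 0
  18 | 11001101011000001010110 | 1 | 0
  19 | 10011010110000010101100 | 1 | 1
  20 | 00110101100000101011001 | 0 | 1
  21 | 01101011000001010110011 | 0 | 0
  22 | 11010110000010101100110 | 1 | 0
  23 | 10101100000101011001100 | 1 | 0
  24 | 01011000001010110011000 | 0 | 0
  25 | 10110000010101100110000 | 1 | 1
  26 | 01100000101011001100001 | 0 | 0
  27 | 11000001010110011000010 | 1 | 1
  28 | 10000010101100110000101 | 1 | 1
  29 | 00000101011001100001011 | 0 | 1
  30 | 00001010110011000010111 | 0 | 0
  31 | 00010101100110000101110 | 0 | 1
  32 | 00101011001100001011101 | 0 | 0
  33 | 01010110011000010111010 | 0 | 1
  34 | 10101100110000101110101 | 1 | 0
  35 | 01011001100001011101010 | 0 | 0
  36 | 10110011000010111010100 | 1 | 1
  37 | 01100110000101110101001 | 0 | 1
  38 | 11001100001011101010011 | 1 | 0
  39 | 10011000010111010100110 | 1 | 1
  40 | 00110000101110101001101 | 0 | 0
  41 | 01100001011101010011010 | 0 | 0
  42 | 11000010111010100110100 | 1 | 1
  43 | 10000101110101001101001 | 1 | 0
  44 | 00001011101010011010010 | 0 | 0
  45 | 00010111010100110100100 | 0 | 1
  46 | 00101110101001101001001 | 0 | 1
  47 | 01011101010011010010011 | 0 | 1
  48 | 10111010100110100100111 | 1 | 1
  49 | 01110101001101001001111 | 0 | 1
  50 | 11101010011010010011111 | 1 | 1
  51 | 11010100110100100111111 | 1 | 0
  52 | 10101001101001001111110 | 1 | 1
  53 | 01010011010010011111101 | 0 | 0
  54 | 10100110100100111111010 | 1 | 0
  55 | 01001101001001111110100 | 0 | 1
  56 | 10011010010011111101001 | 1 | 1
  57 | 00110100100111111010011 | 0 | 1
  58 | 01101001001111110100111 | 0 | 0
  59 | 11010010011111101001110 | 1 | 1
  60 | 10100100111111010011101 | 1 | 0
  61 | 01001001111110100111010 | 0 | 0

10000001011010111111001101011000001010110011000010111010100110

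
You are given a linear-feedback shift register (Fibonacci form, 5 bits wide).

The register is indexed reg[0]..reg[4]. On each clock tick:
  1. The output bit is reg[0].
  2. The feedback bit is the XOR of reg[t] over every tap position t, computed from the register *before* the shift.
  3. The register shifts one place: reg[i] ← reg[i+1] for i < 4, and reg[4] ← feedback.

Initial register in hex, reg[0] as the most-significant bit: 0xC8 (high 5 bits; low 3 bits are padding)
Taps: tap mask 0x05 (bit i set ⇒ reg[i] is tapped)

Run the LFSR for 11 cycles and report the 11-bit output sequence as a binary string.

step | reg (before) | out | fb
   0 | 11001 | 1 | 1
   1 | 10011 | 1 | 1
   2 | 00111 | 0 | 1
   3 | 01111 | 0 | 1
   4 | 11111 | 1 | 0
   5 | 11110 | 1 | 0
   6 | 11100 | 1 | 0
   7 | 11000 | 1 | 1
   8 | 10001 | 1 | 1
   9 | 00011 | 0 | 0
  10 | 00110 | 0 | 1

11001111100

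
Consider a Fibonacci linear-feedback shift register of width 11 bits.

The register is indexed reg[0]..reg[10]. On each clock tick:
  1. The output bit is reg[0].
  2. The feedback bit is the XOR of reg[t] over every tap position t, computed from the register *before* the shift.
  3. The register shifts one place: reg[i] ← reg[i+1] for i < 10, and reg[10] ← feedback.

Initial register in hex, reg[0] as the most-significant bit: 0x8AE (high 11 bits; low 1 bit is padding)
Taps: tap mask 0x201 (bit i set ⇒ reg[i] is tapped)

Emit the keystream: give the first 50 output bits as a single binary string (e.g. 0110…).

tick  register→output (feedback)
  0  10001010111→1 (0)
  1  00010101110→0 (1)
  2  00101011101→0 (0)
  3  01010111010→0 (1)
  4  10101110101→1 (1)
  5  01011101011→0 (1)
  6  10111010111→1 (0)
  7  01110101110→0 (1)
  8  11101011101→1 (1)
  9  11010111011→1 (0)
 10  10101110110→1 (0)
 11  01011101100→0 (0)
 12  10111011000→1 (1)
 13  01110110001→0 (0)
 14  11101100010→1 (0)
 15  11011000100→1 (1)
 16  10110001001→1 (1)
 17  01100010011→0 (1)
 18  11000100111→1 (0)
 19  10001001110→1 (0)
 20  00010011100→0 (0)
 21  00100111000→0 (0)
 22  01001110000→0 (0)
 23  10011100000→1 (1)
 24  00111000001→0 (0)
 25  01110000010→0 (1)
 26  11100000101→1 (1)
 27  11000001011→1 (0)
 28  10000010110→1 (0)
 29  00000101100→0 (0)
 30  00001011000→0 (0)
 31  00010110000→0 (0)
 32  00101100000→0 (0)
 33  01011000000→0 (0)
 34  10110000000→1 (1)
 35  01100000001→0 (0)
 36  11000000010→1 (0)
 37  10000000100→1 (1)
 38  00000001001→0 (0)
 39  00000010010→0 (1)
 40  00000100101→0 (0)
 41  00001001010→0 (1)
 42  00010010101→0 (0)
 43  00100101010→0 (1)
 44  01001010101→0 (0)
 45  10010101010→1 (0)
 46  00101010100→0 (0)
 47  01010101000→0 (0)
 48  10101010000→1 (1)
 49  01010100001→0 (0)

10001010111010111011000100111000001011000000010010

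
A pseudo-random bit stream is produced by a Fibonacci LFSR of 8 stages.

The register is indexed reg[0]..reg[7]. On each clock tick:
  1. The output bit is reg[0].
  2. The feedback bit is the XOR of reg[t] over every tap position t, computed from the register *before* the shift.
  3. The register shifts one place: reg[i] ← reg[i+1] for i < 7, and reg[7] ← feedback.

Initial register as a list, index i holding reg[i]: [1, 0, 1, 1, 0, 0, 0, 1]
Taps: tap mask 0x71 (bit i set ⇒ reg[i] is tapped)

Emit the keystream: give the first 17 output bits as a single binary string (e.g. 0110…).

10110001111010000

tick  register→output (feedback)
  0  10110001→1 (1)
  1  01100011→0 (1)
  2  11000111→1 (1)
  3  10001111→1 (0)
  4  00011110→0 (1)
  5  00111101→0 (0)
  6  01111010→0 (0)
  7  11110100→1 (0)
  8  11101000→1 (0)
  9  11010000→1 (1)
 10  10100001→1 (1)
 11  01000011→0 (1)
 12  10000111→1 (1)
 13  00001111→0 (1)
 14  00011111→0 (1)
 15  00111111→0 (1)
 16  01111111→0 (1)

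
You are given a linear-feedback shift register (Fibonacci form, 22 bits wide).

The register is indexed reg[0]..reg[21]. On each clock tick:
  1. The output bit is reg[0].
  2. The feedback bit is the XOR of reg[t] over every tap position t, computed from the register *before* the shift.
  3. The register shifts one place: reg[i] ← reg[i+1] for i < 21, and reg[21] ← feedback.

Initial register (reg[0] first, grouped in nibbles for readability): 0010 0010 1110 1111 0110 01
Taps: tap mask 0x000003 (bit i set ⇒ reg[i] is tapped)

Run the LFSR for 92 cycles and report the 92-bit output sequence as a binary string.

00100010111011110110010110011100110001101011101010010101001011110011111011111101110001010000

step | reg (before) | out | fb
   0 | 0010001011101111011001 | 0 | 0
   1 | 0100010111011110110010 | 0 | 1
   2 | 1000101110111101100101 | 1 | 1
   3 | 0001011101111011001011 | 0 | 0
   4 | 0010111011110110010110 | 0 | 0
   5 | 0101110111101100101100 | 0 | 1
   6 | 1011101111011001011001 | 1 | 1
   7 | 0111011110110010110011 | 0 | 1
   8 | 1110111101100101100111 | 1 | 0
   9 | 1101111011001011001110 | 1 | 0
  10 | 1011110110010110011100 | 1 | 1
  11 | 0111101100101100111001 | 0 | 1
  12 | 1111011001011001110011 | 1 | 0
  13 | 1110110010110011100110 | 1 | 0
  14 | 1101100101100111001100 | 1 | 0
  15 | 1011001011001110011000 | 1 | 1
  16 | 0110010110011100110001 | 0 | 1
  17 | 1100101100111001100011 | 1 | 0
  18 | 1001011001110011000110 | 1 | 1
  19 | 0010110011100110001101 | 0 | 0
  20 | 0101100111001100011010 | 0 | 1
  21 | 1011001110011000110101 | 1 | 1
  22 | 0110011100110001101011 | 0 | 1
  23 | 1100111001100011010111 | 1 | 0
  24 | 1001110011000110101110 | 1 | 1
  25 | 0011100110001101011101 | 0 | 0
  26 | 0111001100011010111010 | 0 | 1
  27 | 1110011000110101110101 | 1 | 0
  28 | 1100110001101011101010 | 1 | 0
  29 | 1001100011010111010100 | 1 | 1
  30 | 0011000110101110101001 | 0 | 0
  31 | 0110001101011101010010 | 0 | 1
  32 | 1100011010111010100101 | 1 | 0
  33 | 1000110101110101001010 | 1 | 1
  34 | 0001101011101010010101 | 0 | 0
  35 | 0011010111010100101010 | 0 | 0
  36 | 0110101110101001010100 | 0 | 1
  37 | 1101011101010010101001 | 1 | 0
  38 | 1010111010100101010010 | 1 | 1
  39 | 0101110101001010100101 | 0 | 1
  40 | 1011101010010101001011 | 1 | 1
  41 | 0111010100101010010111 | 0 | 1
  42 | 1110101001010100101111 | 1 | 0
  43 | 1101010010101001011110 | 1 | 0
  44 | 1010100101010010111100 | 1 | 1
  45 | 0101001010100101111001 | 0 | 1
  46 | 1010010101001011110011 | 1 | 1
  47 | 0100101010010111100111 | 0 | 1
  48 | 1001010100101111001111 | 1 | 1
  49 | 0010101001011110011111 | 0 | 0
  50 | 0101010010111100111110 | 0 | 1
  51 | 1010100101111001111101 | 1 | 1
  52 | 0101001011110011111011 | 0 | 1
  53 | 1010010111100111110111 | 1 | 1
  54 | 0100101111001111101111 | 0 | 1
  55 | 1001011110011111011111 | 1 | 1
  56 | 0010111100111110111111 | 0 | 0
  57 | 0101111001111101111110 | 0 | 1
  58 | 1011110011111011111101 | 1 | 1
  59 | 0111100111110111111011 | 0 | 1
  60 | 1111001111101111110111 | 1 | 0
  61 | 1110011111011111101110 | 1 | 0
  62 | 1100111110111111011100 | 1 | 0
  63 | 1001111101111110111000 | 1 | 1
  64 | 0011111011111101110001 | 0 | 0
  65 | 0111110111111011100010 | 0 | 1
  66 | 1111101111110111000101 | 1 | 0
  67 | 1111011111101110001010 | 1 | 0
  68 | 1110111111011100010100 | 1 | 0
  69 | 1101111110111000101000 | 1 | 0
  70 | 1011111101110001010000 | 1 | 1
  71 | 0111111011100010100001 | 0 | 1
  72 | 1111110111000101000011 | 1 | 0
  73 | 1111101110001010000110 | 1 | 0
  74 | 1111011100010100001100 | 1 | 0
  75 | 1110111000101000011000 | 1 | 0
  76 | 1101110001010000110000 | 1 | 0
  77 | 1011100010100001100000 | 1 | 1
  78 | 0111000101000011000001 | 0 | 1
  79 | 1110001010000110000011 | 1 | 0
  80 | 1100010100001100000110 | 1 | 0
  81 | 1000101000011000001100 | 1 | 1
  82 | 0001010000110000011001 | 0 | 0
  83 | 0010100001100000110010 | 0 | 0
  84 | 0101000011000001100100 | 0 | 1
  85 | 1010000110000011001001 | 1 | 1
  86 | 0100001100000110010011 | 0 | 1
  87 | 1000011000001100100111 | 1 | 1
  88 | 0000110000011001001111 | 0 | 0
  89 | 0001100000110010011110 | 0 | 0
  90 | 0011000001100100111100 | 0 | 0
  91 | 0110000011001001111000 | 0 | 1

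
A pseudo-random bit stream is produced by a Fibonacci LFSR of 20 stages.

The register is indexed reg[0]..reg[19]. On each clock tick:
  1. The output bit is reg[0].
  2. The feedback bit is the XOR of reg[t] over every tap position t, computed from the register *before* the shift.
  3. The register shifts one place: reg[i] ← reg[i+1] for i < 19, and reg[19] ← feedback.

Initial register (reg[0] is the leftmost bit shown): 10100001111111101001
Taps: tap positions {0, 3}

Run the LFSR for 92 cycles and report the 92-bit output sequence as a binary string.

10100001111111101001101011100000101001001101111001011000001000101100100110010011010010000101

step | reg (before) | out | fb
   0 | 10100001111111101001 | 1 | 1
   1 | 01000011111111010011 | 0 | 0
   2 | 10000111111110100110 | 1 | 1
   3 | 00001111111101001101 | 0 | 0
   4 | 00011111111010011010 | 0 | 1
   5 | 00111111110100110101 | 0 | 1
   6 | 01111111101001101011 | 0 | 1
   7 | 11111111010011010111 | 1 | 0
   8 | 11111110100110101110 | 1 | 0
   9 | 11111101001101011100 | 1 | 0
  10 | 11111010011010111000 | 1 | 0
  11 | 11110100110101110000 | 1 | 0
  12 | 11101001101011100000 | 1 | 1
  13 | 11010011010111000001 | 1 | 0
  14 | 10100110101110000010 | 1 | 1
  15 | 01001101011100000101 | 0 | 0
  16 | 10011010111000001010 | 1 | 0
  17 | 00110101110000010100 | 0 | 1
  18 | 01101011100000101001 | 0 | 0
  19 | 11010111000001010010 | 1 | 0
  20 | 10101110000010100100 | 1 | 1
  21 | 01011100000101001001 | 0 | 1
  22 | 10111000001010010011 | 1 | 0
  23 | 01110000010100100110 | 0 | 1
  24 | 11100000101001001101 | 1 | 1
  25 | 11000001010010011011 | 1 | 1
  26 | 10000010100100110111 | 1 | 1
  27 | 00000101001001101111 | 0 | 0
  28 | 00001010010011011110 | 0 | 0
  29 | 00010100100110111100 | 0 | 1
  30 | 00101001001101111001 | 0 | 0
  31 | 01010010011011110010 | 0 | 1
  32 | 10100100110111100101 | 1 | 1
  33 | 01001001101111001011 | 0 | 0
  34 | 10010011011110010110 | 1 | 0
  35 | 00100110111100101100 | 0 | 0
  36 | 01001101111001011000 | 0 | 0
  37 | 10011011110010110000 | 1 | 0
  38 | 00110111100101100000 | 0 | 1
  39 | 01101111001011000001 | 0 | 0
  40 | 11011110010110000010 | 1 | 0
  41 | 10111100101100000100 | 1 | 0
  42 | 01111001011000001000 | 0 | 1
  43 | 11110010110000010001 | 1 | 0
  44 | 11100101100000100010 | 1 | 1
  45 | 11001011000001000101 | 1 | 1
  46 | 10010110000010001011 | 1 | 0
  47 | 00101100000100010110 | 0 | 0
  48 | 01011000001000101100 | 0 | 1
  49 | 10110000010001011001 | 1 | 0
  50 | 01100000100010110010 | 0 | 0
  51 | 11000001000101100100 | 1 | 1
  52 | 10000010001011001001 | 1 | 1
  53 | 00000100010110010011 | 0 | 0
  54 | 00001000101100100110 | 0 | 0
  55 | 00010001011001001100 | 0 | 1
  56 | 00100010110010011001 | 0 | 0
  57 | 01000101100100110010 | 0 | 0
  58 | 10001011001001100100 | 1 | 1
  59 | 00010110010011001001 | 0 | 1
  60 | 00101100100110010011 | 0 | 0
  61 | 01011001001100100110 | 0 | 1
  62 | 10110010011001001101 | 1 | 0
  63 | 01100100110010011010 | 0 | 0
  64 | 11001001100100110100 | 1 | 1
  65 | 10010011001001101001 | 1 | 0
  66 | 00100110010011010010 | 0 | 0
  67 | 01001100100110100100 | 0 | 0
  68 | 10011001001101001000 | 1 | 0
  69 | 00110010011010010000 | 0 | 1
  70 | 01100100110100100001 | 0 | 0
  71 | 11001001101001000010 | 1 | 1
  72 | 10010011010010000101 | 1 | 0
  73 | 00100110100100001010 | 0 | 0
  74 | 01001101001000010100 | 0 | 0
  75 | 10011010010000101000 | 1 | 0
  76 | 00110100100001010000 | 0 | 1
  77 | 01101001000010100001 | 0 | 0
  78 | 11010010000101000010 | 1 | 0
  79 | 10100100001010000100 | 1 | 1
  80 | 01001000010100001001 | 0 | 0
  81 | 10010000101000010010 | 1 | 0
  82 | 00100001010000100100 | 0 | 0
  83 | 01000010100001001000 | 0 | 0
  84 | 10000101000010010000 | 1 | 1
  85 | 00001010000100100001 | 0 | 0
  86 | 00010100001001000010 | 0 | 1
  87 | 00101000010010000101 | 0 | 0
  88 | 01010000100100001010 | 0 | 1
  89 | 10100001001000010101 | 1 | 1
  90 | 01000010010000101011 | 0 | 0
  91 | 10000100100001010110 | 1 | 1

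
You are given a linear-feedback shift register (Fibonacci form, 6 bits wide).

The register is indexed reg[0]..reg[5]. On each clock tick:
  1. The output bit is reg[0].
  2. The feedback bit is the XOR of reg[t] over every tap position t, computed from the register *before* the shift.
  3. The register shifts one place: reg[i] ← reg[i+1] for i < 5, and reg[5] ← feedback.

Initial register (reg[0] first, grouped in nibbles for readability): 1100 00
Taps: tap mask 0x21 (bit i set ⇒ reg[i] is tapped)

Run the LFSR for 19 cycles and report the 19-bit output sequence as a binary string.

1100001000001111110

tick  register→output (feedback)
  0  110000→1 (1)
  1  100001→1 (0)
  2  000010→0 (0)
  3  000100→0 (0)
  4  001000→0 (0)
  5  010000→0 (0)
  6  100000→1 (1)
  7  000001→0 (1)
  8  000011→0 (1)
  9  000111→0 (1)
 10  001111→0 (1)
 11  011111→0 (1)
 12  111111→1 (0)
 13  111110→1 (1)
 14  111101→1 (0)
 15  111010→1 (1)
 16  110101→1 (0)
 17  101010→1 (1)
 18  010101→0 (1)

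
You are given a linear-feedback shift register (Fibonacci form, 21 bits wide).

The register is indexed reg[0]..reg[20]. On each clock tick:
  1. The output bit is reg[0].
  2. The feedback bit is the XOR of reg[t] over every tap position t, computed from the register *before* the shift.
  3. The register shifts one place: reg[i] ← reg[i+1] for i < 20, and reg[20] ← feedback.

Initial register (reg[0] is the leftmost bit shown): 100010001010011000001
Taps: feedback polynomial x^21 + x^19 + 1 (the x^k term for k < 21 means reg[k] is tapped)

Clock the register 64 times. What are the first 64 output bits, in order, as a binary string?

1000100010100110000011111010111010010101001100010011101000100001

k : reg_k → out_k, fb_k
0: 100010001010011000001 → 1, fb=1
1: 000100010100110000011 → 0, fb=1
2: 001000101001100000111 → 0, fb=1
3: 010001010011000001111 → 0, fb=1
4: 100010100110000011111 → 1, fb=0
5: 000101001100000111110 → 0, fb=1
6: 001010011000001111101 → 0, fb=0
7: 010100110000011111010 → 0, fb=1
8: 101001100000111110101 → 1, fb=1
9: 010011000001111101011 → 0, fb=1
10: 100110000011111010111 → 1, fb=0
11: 001100000111110101110 → 0, fb=1
12: 011000001111101011101 → 0, fb=0
13: 110000011111010111010 → 1, fb=0
14: 100000111110101110100 → 1, fb=1
15: 000001111101011101001 → 0, fb=0
16: 000011111010111010010 → 0, fb=1
17: 000111110101110100101 → 0, fb=0
18: 001111101011101001010 → 0, fb=1
19: 011111010111010010101 → 0, fb=0
20: 111110101110100101010 → 1, fb=0
21: 111101011101001010100 → 1, fb=1
22: 111010111010010101001 → 1, fb=1
23: 110101110100101010011 → 1, fb=0
24: 101011101001010100110 → 1, fb=0
25: 010111010010101001100 → 0, fb=0
26: 101110100101010011000 → 1, fb=1
27: 011101001010100110001 → 0, fb=0
28: 111010010101001100010 → 1, fb=0
29: 110100101010011000100 → 1, fb=1
30: 101001010100110001001 → 1, fb=1
31: 010010101001100010011 → 0, fb=1
32: 100101010011000100111 → 1, fb=0
33: 001010100110001001110 → 0, fb=1
34: 010101001100010011101 → 0, fb=0
35: 101010011000100111010 → 1, fb=0
36: 010100110001001110100 → 0, fb=0
37: 101001100010011101000 → 1, fb=1
38: 010011000100111010001 → 0, fb=0
39: 100110001001110100010 → 1, fb=0
40: 001100010011101000100 → 0, fb=0
41: 011000100111010001000 → 0, fb=0
42: 110001001110100010000 → 1, fb=1
43: 100010011101000100001 → 1, fb=1
44: 000100111010001000011 → 0, fb=1
45: 001001110100010000111 → 0, fb=1
46: 010011101000100001111 → 0, fb=1
47: 100111010001000011111 → 1, fb=0
48: 001110100010000111110 → 0, fb=1
49: 011101000100001111101 → 0, fb=0
50: 111010001000011111010 → 1, fb=0
51: 110100010000111110100 → 1, fb=1
52: 101000100001111101001 → 1, fb=1
53: 010001000011111010011 → 0, fb=1
54: 100010000111110100111 → 1, fb=0
55: 000100001111101001110 → 0, fb=1
56: 001000011111010011101 → 0, fb=0
57: 010000111110100111010 → 0, fb=1
58: 100001111101001110101 → 1, fb=1
59: 000011111010011101011 → 0, fb=1
60: 000111110100111010111 → 0, fb=1
61: 001111101001110101111 → 0, fb=1
62: 011111010011101011111 → 0, fb=1
63: 111110100111010111111 → 1, fb=0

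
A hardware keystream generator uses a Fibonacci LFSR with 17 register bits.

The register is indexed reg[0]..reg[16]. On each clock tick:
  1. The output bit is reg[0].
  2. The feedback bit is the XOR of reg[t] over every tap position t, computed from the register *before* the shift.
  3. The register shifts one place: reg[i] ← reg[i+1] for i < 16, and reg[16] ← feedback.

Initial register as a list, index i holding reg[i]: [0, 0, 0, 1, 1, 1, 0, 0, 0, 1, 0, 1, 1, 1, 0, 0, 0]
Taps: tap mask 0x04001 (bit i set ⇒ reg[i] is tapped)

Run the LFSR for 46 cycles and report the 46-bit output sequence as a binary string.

0001110001011100000011111101010010010101010000

tick  register→output (feedback)
  0  00011100010111000→0 (0)
  1  00111000101110000→0 (0)
  2  01110001011100000→0 (0)
  3  11100010111000000→1 (1)
  4  11000101110000001→1 (1)
  5  10001011100000011→1 (1)
  6  00010111000000111→0 (1)
  7  00101110000001111→0 (1)
  8  01011100000011111→0 (1)
  9  10111000000111111→1 (0)
 10  01110000001111110→0 (1)
 11  11100000011111101→1 (0)
 12  11000000111111010→1 (1)
 13  10000001111110101→1 (0)
 14  00000011111101010→0 (0)
 15  00000111111010100→0 (1)
 16  00001111110101001→0 (0)
 17  00011111101010010→0 (0)
 18  00111111010100100→0 (1)
 19  01111110101001001→0 (0)
 20  11111101010010010→1 (1)
 21  11111010100100101→1 (0)
 22  11110101001001010→1 (1)
 23  11101010010010101→1 (0)
 24  11010100100101010→1 (1)
 25  10101001001010101→1 (0)
 26  01010010010101010→0 (0)
 27  10100100101010100→1 (0)
 28  01001001010101000→0 (0)
 29  10010010101010000→1 (1)
 30  00100101010100001→0 (0)
 31  01001010101000010→0 (0)
 32  10010101010000100→1 (0)
 33  00101010100001000→0 (0)
 34  01010101000010000→0 (0)
 35  10101010000100000→1 (1)
 36  01010100001000001→0 (0)
 37  10101000010000010→1 (1)
 38  01010000100000101→0 (1)
 39  10100001000001011→1 (1)
 40  01000010000010111→0 (1)
 41  10000100000101111→1 (0)
 42  00001000001011110→0 (1)
 43  00010000010111101→0 (1)
 44  00100000101111011→0 (0)
 45  01000001011110110→0 (1)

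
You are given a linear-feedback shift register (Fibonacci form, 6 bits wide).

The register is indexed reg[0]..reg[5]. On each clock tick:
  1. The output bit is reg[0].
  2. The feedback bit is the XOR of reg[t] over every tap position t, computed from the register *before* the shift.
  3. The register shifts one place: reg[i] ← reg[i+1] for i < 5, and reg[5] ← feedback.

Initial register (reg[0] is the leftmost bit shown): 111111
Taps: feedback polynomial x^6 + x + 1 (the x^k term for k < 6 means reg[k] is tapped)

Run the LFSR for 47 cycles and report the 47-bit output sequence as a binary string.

11111100000100001100010100111101000111001001011

k : reg_k → out_k, fb_k
0: 111111 → 1, fb=0
1: 111110 → 1, fb=0
2: 111100 → 1, fb=0
3: 111000 → 1, fb=0
4: 110000 → 1, fb=0
5: 100000 → 1, fb=1
6: 000001 → 0, fb=0
7: 000010 → 0, fb=0
8: 000100 → 0, fb=0
9: 001000 → 0, fb=0
10: 010000 → 0, fb=1
11: 100001 → 1, fb=1
12: 000011 → 0, fb=0
13: 000110 → 0, fb=0
14: 001100 → 0, fb=0
15: 011000 → 0, fb=1
16: 110001 → 1, fb=0
17: 100010 → 1, fb=1
18: 000101 → 0, fb=0
19: 001010 → 0, fb=0
20: 010100 → 0, fb=1
21: 101001 → 1, fb=1
22: 010011 → 0, fb=1
23: 100111 → 1, fb=1
24: 001111 → 0, fb=0
25: 011110 → 0, fb=1
26: 111101 → 1, fb=0
27: 111010 → 1, fb=0
28: 110100 → 1, fb=0
29: 101000 → 1, fb=1
30: 010001 → 0, fb=1
31: 100011 → 1, fb=1
32: 000111 → 0, fb=0
33: 001110 → 0, fb=0
34: 011100 → 0, fb=1
35: 111001 → 1, fb=0
36: 110010 → 1, fb=0
37: 100100 → 1, fb=1
38: 001001 → 0, fb=0
39: 010010 → 0, fb=1
40: 100101 → 1, fb=1
41: 001011 → 0, fb=0
42: 010110 → 0, fb=1
43: 101101 → 1, fb=1
44: 011011 → 0, fb=1
45: 110111 → 1, fb=0
46: 101110 → 1, fb=1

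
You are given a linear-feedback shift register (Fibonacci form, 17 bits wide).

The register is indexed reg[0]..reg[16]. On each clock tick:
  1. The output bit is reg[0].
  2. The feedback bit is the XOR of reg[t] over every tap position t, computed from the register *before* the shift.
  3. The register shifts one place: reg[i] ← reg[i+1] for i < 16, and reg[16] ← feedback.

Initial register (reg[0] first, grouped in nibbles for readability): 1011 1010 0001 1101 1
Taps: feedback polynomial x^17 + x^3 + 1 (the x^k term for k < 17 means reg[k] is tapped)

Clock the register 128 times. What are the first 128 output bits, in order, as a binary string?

10111010000111011011010101111000000011110101110000111010110111101111011000010100101000110101100011011100110011110001110101011011

tick  register→output (feedback)
  0  10111010000111011→1 (0)
  1  01110100001110110→0 (1)
  2  11101000011101101→1 (1)
  3  11010000111011011→1 (0)
  4  10100001110110110→1 (1)
  5  01000011101101101→0 (0)
  6  10000111011011010→1 (1)
  7  00001110110110101→0 (0)
  8  00011101101101010→0 (1)
  9  00111011011010101→0 (1)
 10  01110110110101011→0 (1)
 11  11101101101010111→1 (1)
 12  11011011010101111→1 (0)
 13  10110110101011110→1 (0)
 14  01101101010111100→0 (0)
 15  11011010101111000→1 (0)
 16  10110101011110000→1 (0)
 17  01101010111100000→0 (0)
 18  11010101111000000→1 (0)
 19  10101011110000000→1 (1)
 20  01010111100000001→0 (1)
 21  10101111000000011→1 (1)
 22  01011110000000111→0 (1)
 23  10111100000001111→1 (0)
 24  01111000000011110→0 (1)
 25  11110000000111101→1 (0)
 26  11100000001111010→1 (1)
 27  11000000011110101→1 (1)
 28  10000000111101011→1 (1)
 29  00000001111010111→0 (0)
 30  00000011110101110→0 (0)
 31  00000111101011100→0 (0)
 32  00001111010111000→0 (0)
 33  00011110101110000→0 (1)
 34  00111101011100001→0 (1)
 35  01111010111000011→0 (1)
 36  11110101110000111→1 (0)
 37  11101011100001110→1 (1)
 38  11010111000011101→1 (0)
 39  10101110000111010→1 (1)
 40  01011100001110101→0 (1)
 41  10111000011101011→1 (0)
 42  01110000111010110→0 (1)
 43  11100001110101101→1 (1)
 44  11000011101011011→1 (1)
 45  10000111010110111→1 (1)
 46  00001110101101111→0 (0)
 47  00011101011011110→0 (1)
 48  00111010110111101→0 (1)
 49  01110101101111011→0 (1)
 50  11101011011110111→1 (1)
 51  11010110111101111→1 (0)
 52  10101101111011110→1 (1)
 53  01011011110111101→0 (1)
 54  10110111101111011→1 (0)
 55  01101111011110110→0 (0)
 56  11011110111101100→1 (0)
 57  10111101111011000→1 (0)
 58  01111011110110000→0 (1)
 59  11110111101100001→1 (0)
 60  11101111011000010→1 (1)
 61  11011110110000101→1 (0)
 62  10111101100001010→1 (0)
 63  01111011000010100→0 (1)
 64  11110110000101001→1 (0)
 65  11101100001010010→1 (1)
 66  11011000010100101→1 (0)
 67  10110000101001010→1 (0)
 68  01100001010010100→0 (0)
 69  11000010100101000→1 (1)
 70  10000101001010001→1 (1)
 71  00001010010100011→0 (0)
 72  00010100101000110→0 (1)
 73  00101001010001101→0 (0)
 74  01010010100011010→0 (1)
 75  10100101000110101→1 (1)
 76  01001010001101011→0 (0)
 77  10010100011010110→1 (0)
 78  00101000110101100→0 (0)
 79  01010001101011000→0 (1)
 80  10100011010110001→1 (1)
 81  01000110101100011→0 (0)
 82  10001101011000110→1 (1)
 83  00011010110001101→0 (1)
 84  00110101100011011→0 (1)
 85  01101011000110111→0 (0)
 86  11010110001101110→1 (0)
 87  10101100011011100→1 (1)
 88  01011000110111001→0 (1)
 89  10110001101110011→1 (0)
 90  01100011011100110→0 (0)
 91  11000110111001100→1 (1)
 92  10001101110011001→1 (1)
 93  00011011100110011→0 (1)
 94  00110111001100111→0 (1)
 95  01101110011001111→0 (0)
 96  11011100110011110→1 (0)
 97  10111001100111100→1 (0)
 98  01110011001111000→0 (1)
 99  11100110011110001→1 (1)
100  11001100111100011→1 (1)
101  10011001111000111→1 (0)
102  00110011110001110→0 (1)
103  01100111100011101→0 (0)
104  11001111000111010→1 (1)
105  10011110001110101→1 (0)
106  00111100011101010→0 (1)
107  01111000111010101→0 (1)
108  11110001110101011→1 (0)
109  11100011101010110→1 (1)
110  11000111010101101→1 (1)
111  10001110101011011→1 (1)
112  00011101010110111→0 (1)
113  00111010101101111→0 (1)
114  01110101011011111→0 (1)
115  11101010110111111→1 (1)
116  11010101101111111→1 (0)
117  10101011011111110→1 (1)
118  01010110111111101→0 (1)
119  10101101111111011→1 (1)
120  01011011111110111→0 (1)
121  10110111111101111→1 (0)
122  01101111111011110→0 (0)
123  11011111110111100→1 (0)
124  10111111101111000→1 (0)
125  01111111011110000→0 (1)
126  11111110111100001→1 (0)
127  11111101111000010→1 (0)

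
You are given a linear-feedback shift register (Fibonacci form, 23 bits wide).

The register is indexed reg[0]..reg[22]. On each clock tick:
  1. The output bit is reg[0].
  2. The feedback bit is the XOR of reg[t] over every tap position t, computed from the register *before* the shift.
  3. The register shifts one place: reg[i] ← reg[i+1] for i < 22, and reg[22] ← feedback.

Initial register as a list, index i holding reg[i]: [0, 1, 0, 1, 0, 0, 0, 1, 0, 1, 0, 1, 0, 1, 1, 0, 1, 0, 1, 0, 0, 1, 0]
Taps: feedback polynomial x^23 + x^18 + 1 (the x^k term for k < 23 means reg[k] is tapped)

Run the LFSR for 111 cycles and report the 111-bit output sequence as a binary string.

k : reg_k → out_k, fb_k
0: 01010001010101101010010 → 0, fb=1
1: 10100010101011010100101 → 1, fb=1
2: 01000101010110101001011 → 0, fb=0
3: 10001010101101010010110 → 1, fb=0
4: 00010101011010100101100 → 0, fb=0
5: 00101010110101001011000 → 0, fb=1
6: 01010101101010010110001 → 0, fb=1
7: 10101011010100101100011 → 1, fb=1
8: 01010110101001011000111 → 0, fb=0
9: 10101101010010110001110 → 1, fb=1
10: 01011010100101100011101 → 0, fb=1
11: 10110101001011000111011 → 1, fb=0
12: 01101010010110001110110 → 0, fb=1
13: 11010100101100011101101 → 1, fb=1
14: 10101001011000111011011 → 1, fb=0
15: 01010010110001110110110 → 0, fb=1
16: 10100101100011101101101 → 1, fb=1
17: 01001011000111011011011 → 0, fb=1
18: 10010110001110110110111 → 1, fb=0
19: 00101100011101101101110 → 0, fb=0
20: 01011000111011011011100 → 0, fb=1
21: 10110001110110110111001 → 1, fb=0
22: 01100011101101101110010 → 0, fb=1
23: 11000111011011011100101 → 1, fb=1
24: 10001110110110111001011 → 1, fb=1
25: 00011101101101110010111 → 0, fb=1
26: 00111011011011100101111 → 0, fb=0
27: 01110110110111001011110 → 0, fb=1
28: 11101101101110010111101 → 1, fb=0
29: 11011011011100101111010 → 1, fb=0
30: 10110110111001011110100 → 1, fb=0
31: 01101101110010111101000 → 0, fb=0
32: 11011011100101111010000 → 1, fb=0
33: 10110111001011110100000 → 1, fb=1
34: 01101110010111101000001 → 0, fb=0
35: 11011100101111010000010 → 1, fb=1
36: 10111001011110100000101 → 1, fb=1
37: 01110010111101000001011 → 0, fb=0
38: 11100101111010000010110 → 1, fb=0
39: 11001011110100000101100 → 1, fb=1
40: 10010111101000001011001 → 1, fb=0
41: 00101111010000010110010 → 0, fb=1
42: 01011110100000101100101 → 0, fb=0
43: 10111101000001011001010 → 1, fb=1
44: 01111010000010110010101 → 0, fb=1
45: 11110100000101100101011 → 1, fb=1
46: 11101000001011001010111 → 1, fb=0
47: 11010000010110010101110 → 1, fb=1
48: 10100000101100101011101 → 1, fb=0
49: 01000001011001010111010 → 0, fb=1
50: 10000010110010101110101 → 1, fb=0
51: 00000101100101011101010 → 0, fb=0
52: 00001011001010111010100 → 0, fb=1
53: 00010110010101110101001 → 0, fb=0
54: 00101100101011101010010 → 0, fb=1
55: 01011001010111010100101 → 0, fb=0
56: 10110010101110101001010 → 1, fb=1
57: 01100101011101010010101 → 0, fb=1
58: 11001010111010100101011 → 1, fb=1
59: 10010101110101001010111 → 1, fb=0
60: 00101011101010010101110 → 0, fb=0
61: 01010111010100101011100 → 0, fb=1
62: 10101110101001010111001 → 1, fb=0
63: 01011101010010101110010 → 0, fb=1
64: 10111010100101011100101 → 1, fb=1
65: 01110101001010111001011 → 0, fb=0
66: 11101010010101110010110 → 1, fb=0
67: 11010100101011100101100 → 1, fb=1
68: 10101001010111001011001 → 1, fb=0
69: 01010010101110010110010 → 0, fb=1
70: 10100101011100101100101 → 1, fb=1
71: 01001010111001011001011 → 0, fb=0
72: 10010101110010110010110 → 1, fb=0
73: 00101011100101100101100 → 0, fb=0
74: 01010111001011001011000 → 0, fb=1
75: 10101110010110010110001 → 1, fb=0
76: 01011100101100101100010 → 0, fb=0
77: 10111001011001011000100 → 1, fb=1
78: 01110010110010110001001 → 0, fb=0
79: 11100101100101100010010 → 1, fb=0
80: 11001011001011000100100 → 1, fb=1
81: 10010110010110001001001 → 1, fb=1
82: 00101100101100010010011 → 0, fb=1
83: 01011001011000100100111 → 0, fb=0
84: 10110010110001001001110 → 1, fb=1
85: 01100101100010010011101 → 0, fb=1
86: 11001011000100100111011 → 1, fb=0
87: 10010110001001001110110 → 1, fb=0
88: 00101100010010011101100 → 0, fb=0
89: 01011000100100111011000 → 0, fb=1
90: 10110001001001110110001 → 1, fb=0
91: 01100010010011101100010 → 0, fb=0
92: 11000100100111011000100 → 1, fb=1
93: 10001001001110110001001 → 1, fb=1
94: 00010010011101100010011 → 0, fb=1
95: 00100100111011000100111 → 0, fb=0
96: 01001001110110001001110 → 0, fb=0
97: 10010011101100010011100 → 1, fb=0
98: 00100111011000100111000 → 0, fb=1
99: 01001110110001001110001 → 0, fb=1
100: 10011101100010011100011 → 1, fb=1
101: 00111011000100111000111 → 0, fb=0
102: 01110110001001110001110 → 0, fb=0
103: 11101100010011100011100 → 1, fb=0
104: 11011000100111000111000 → 1, fb=0
105: 10110001001110001110000 → 1, fb=0
106: 01100010011100011100000 → 0, fb=0
107: 11000100111000111000000 → 1, fb=1
108: 10001001110001110000001 → 1, fb=1
109: 00010011100011100000011 → 0, fb=0
110: 00100111000111000000110 → 0, fb=0

010100010101011010100101100011101101101110010111101000001011001010111010100101011100101100101100010010011101100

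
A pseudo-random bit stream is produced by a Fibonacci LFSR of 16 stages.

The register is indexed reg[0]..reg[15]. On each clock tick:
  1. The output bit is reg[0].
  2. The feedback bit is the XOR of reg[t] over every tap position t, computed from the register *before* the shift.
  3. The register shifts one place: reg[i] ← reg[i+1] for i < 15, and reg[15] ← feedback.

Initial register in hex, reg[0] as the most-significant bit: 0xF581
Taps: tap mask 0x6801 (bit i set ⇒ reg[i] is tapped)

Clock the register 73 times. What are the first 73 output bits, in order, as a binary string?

1111010110000001101001010101010010111001110101011101101011100111111000011

tick  register→output (feedback)
  0  1111010110000001→1 (1)
  1  1110101100000011→1 (0)
  2  1101011000000110→1 (1)
  3  1010110000001101→1 (0)
  4  0101100000011010→0 (0)
  5  1011000000110100→1 (1)
  6  0110000001101001→0 (0)
  7  1100000011010010→1 (1)
  8  1000000110100101→1 (0)
  9  0000001101001010→0 (1)
 10  0000011010010101→0 (0)
 11  0000110100101010→0 (1)
 12  0001101001010101→0 (0)
 13  0011010010101010→0 (1)
 14  0110100101010101→0 (0)
 15  1101001010101010→1 (0)
 16  1010010101010100→1 (1)
 17  0100101010101001→0 (0)
 18  1001010101010010→1 (1)
 19  0010101010100101→0 (1)
 20  0101010101001011→0 (1)
 21  1010101010010111→1 (0)
 22  0101010100101110→0 (0)
 23  1010101001011100→1 (1)
 24  0101010010111001→0 (1)
 25  1010100101110011→1 (1)
 26  0101001011100111→0 (0)
 27  1010010111001110→1 (1)
 28  0100101110011101→0 (0)
 29  1001011100111010→1 (1)
 30  0010111001110101→0 (0)
 31  0101110011101010→0 (1)
 32  1011100111010101→1 (1)
 33  0111001110101011→0 (1)
 34  1110011101010111→1 (0)
 35  1100111010101110→1 (1)
 36  1001110101011101→1 (1)
 37  0011101010111011→0 (0)
 38  0111010101110110→0 (1)
 39  1110101011101101→1 (0)
 40  1101010111011010→1 (1)
 41  1010101110110101→1 (1)
 42  0101011101101011→0 (1)
 43  1010111011010111→1 (0)
 44  0101110110101110→0 (0)
 45  1011101101011100→1 (1)
 46  0111011010111001→0 (1)
 47  1110110101110011→1 (1)
 48  1101101011100111→1 (1)
 49  1011010111001111→1 (1)
 50  0110101110011111→0 (1)
 51  1101011100111111→1 (0)
 52  1010111001111110→1 (0)
 53  0101110011111100→0 (0)
 54  1011100111111000→1 (0)
 55  0111001111110000→0 (1)
 56  1110011111100001→1 (1)
 57  1100111111000011→1 (0)
 58  1001111110000110→1 (1)
 59  0011111100001101→0 (1)
 60  0111111000011011→0 (0)
 61  1111110000110110→1 (0)
 62  1111100001101100→1 (0)
 63  1111000011011000→1 (0)
 64  1110000110110000→1 (0)
 65  1100001101100000→1 (1)
 66  1000011011000001→1 (1)
 67  0000110110000011→0 (1)
 68  0001101100000111→0 (0)
 69  0011011000001110→0 (0)
 70  0110110000011100→0 (0)
 71  1101100000111000→1 (0)
 72  1011000001110000→1 (0)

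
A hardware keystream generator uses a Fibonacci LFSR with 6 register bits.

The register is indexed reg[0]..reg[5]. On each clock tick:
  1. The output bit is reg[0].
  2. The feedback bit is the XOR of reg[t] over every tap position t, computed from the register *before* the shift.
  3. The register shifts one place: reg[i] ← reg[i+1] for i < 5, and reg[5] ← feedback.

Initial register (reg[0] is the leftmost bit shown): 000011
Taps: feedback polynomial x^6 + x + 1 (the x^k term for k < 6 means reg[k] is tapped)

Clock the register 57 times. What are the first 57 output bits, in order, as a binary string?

000011000101001111010001110010010110111011001101010111111

k : reg_k → out_k, fb_k
0: 000011 → 0, fb=0
1: 000110 → 0, fb=0
2: 001100 → 0, fb=0
3: 011000 → 0, fb=1
4: 110001 → 1, fb=0
5: 100010 → 1, fb=1
6: 000101 → 0, fb=0
7: 001010 → 0, fb=0
8: 010100 → 0, fb=1
9: 101001 → 1, fb=1
10: 010011 → 0, fb=1
11: 100111 → 1, fb=1
12: 001111 → 0, fb=0
13: 011110 → 0, fb=1
14: 111101 → 1, fb=0
15: 111010 → 1, fb=0
16: 110100 → 1, fb=0
17: 101000 → 1, fb=1
18: 010001 → 0, fb=1
19: 100011 → 1, fb=1
20: 000111 → 0, fb=0
21: 001110 → 0, fb=0
22: 011100 → 0, fb=1
23: 111001 → 1, fb=0
24: 110010 → 1, fb=0
25: 100100 → 1, fb=1
26: 001001 → 0, fb=0
27: 010010 → 0, fb=1
28: 100101 → 1, fb=1
29: 001011 → 0, fb=0
30: 010110 → 0, fb=1
31: 101101 → 1, fb=1
32: 011011 → 0, fb=1
33: 110111 → 1, fb=0
34: 101110 → 1, fb=1
35: 011101 → 0, fb=1
36: 111011 → 1, fb=0
37: 110110 → 1, fb=0
38: 101100 → 1, fb=1
39: 011001 → 0, fb=1
40: 110011 → 1, fb=0
41: 100110 → 1, fb=1
42: 001101 → 0, fb=0
43: 011010 → 0, fb=1
44: 110101 → 1, fb=0
45: 101010 → 1, fb=1
46: 010101 → 0, fb=1
47: 101011 → 1, fb=1
48: 010111 → 0, fb=1
49: 101111 → 1, fb=1
50: 011111 → 0, fb=1
51: 111111 → 1, fb=0
52: 111110 → 1, fb=0
53: 111100 → 1, fb=0
54: 111000 → 1, fb=0
55: 110000 → 1, fb=0
56: 100000 → 1, fb=1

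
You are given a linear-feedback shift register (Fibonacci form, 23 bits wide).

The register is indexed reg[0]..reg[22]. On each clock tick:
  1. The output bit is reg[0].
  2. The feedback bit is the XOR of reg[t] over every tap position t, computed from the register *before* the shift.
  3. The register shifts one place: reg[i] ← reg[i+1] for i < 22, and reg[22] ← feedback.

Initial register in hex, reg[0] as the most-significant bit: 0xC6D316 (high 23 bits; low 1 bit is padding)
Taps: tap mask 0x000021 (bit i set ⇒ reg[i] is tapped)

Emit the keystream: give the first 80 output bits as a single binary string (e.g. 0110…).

step | reg (before) | out | fb
   0 | 11000110110100110001011 | 1 | 0
   1 | 10001101101001100010110 | 1 | 0
   2 | 00011011010011000101100 | 0 | 0
   3 | 00110110100110001011000 | 0 | 1
   4 | 01101101001100010110001 | 0 | 1
   5 | 11011010011000101100011 | 1 | 1
   6 | 10110100110001011000111 | 1 | 0
   7 | 01101001100010110001110 | 0 | 0
   8 | 11010011000101100011100 | 1 | 1
   9 | 10100110001011000111001 | 1 | 0
  10 | 01001100010110001110010 | 0 | 1
  11 | 10011000101100011100101 | 1 | 1
  12 | 00110001011000111001011 | 0 | 0
  13 | 01100010110001110010110 | 0 | 0
  14 | 11000101100011100101100 | 1 | 0
  15 | 10001011000111001011000 | 1 | 1
  16 | 00010110001110010110001 | 0 | 1
  17 | 00101100011100101100011 | 0 | 1
  18 | 01011000111001011000111 | 0 | 0
  19 | 10110001110010110001110 | 1 | 1
  20 | 01100011100101100011101 | 0 | 0
  21 | 11000111001011000111010 | 1 | 0
  22 | 10001110010110001110100 | 1 | 0
  23 | 00011100101100011101000 | 0 | 1
  24 | 00111001011000111010001 | 0 | 0
  25 | 01110010110001110100010 | 0 | 0
  26 | 11100101100011101000100 | 1 | 0
  27 | 11001011000111010001000 | 1 | 1
  28 | 10010110001110100010001 | 1 | 0
  29 | 00101100011101000100010 | 0 | 1
  30 | 01011000111010001000101 | 0 | 0
  31 | 10110001110100010001010 | 1 | 1
  32 | 01100011101000100010101 | 0 | 0
  33 | 11000111010001000101010 | 1 | 0
  34 | 10001110100010001010100 | 1 | 0
  35 | 00011101000100010101000 | 0 | 1
  36 | 00111010001000101010001 | 0 | 0
  37 | 01110100010001010100010 | 0 | 1
  38 | 11101000100010101000101 | 1 | 1
  39 | 11010001000101010001011 | 1 | 1
  40 | 10100010001010100010111 | 1 | 1
  41 | 01000100010101000101111 | 0 | 1
  42 | 10001000101010001011111 | 1 | 1
  43 | 00010001010100010111111 | 0 | 0
  44 | 00100010101000101111110 | 0 | 0
  45 | 01000101010001011111100 | 0 | 1
  46 | 10001010100010111111001 | 1 | 1
  47 | 00010101000101111110011 | 0 | 1
  48 | 00101010001011111100111 | 0 | 0
  49 | 01010100010111111001110 | 0 | 1
  50 | 10101000101111110011101 | 1 | 1
  51 | 01010001011111100111011 | 0 | 0
  52 | 10100010111111001110110 | 1 | 1
  53 | 01000101111110011101101 | 0 | 1
  54 | 10001011111100111011011 | 1 | 1
  55 | 00010111111001110110111 | 0 | 1
  56 | 00101111110011101101111 | 0 | 1
  57 | 01011111100111011011111 | 0 | 1
  58 | 10111111001110110111111 | 1 | 0
  59 | 01111110011101101111110 | 0 | 1
  60 | 11111100111011011111101 | 1 | 0
  61 | 11111001110110111111010 | 1 | 1
  62 | 11110011101101111110101 | 1 | 1
  63 | 11100111011011111101011 | 1 | 0
  64 | 11001110110111111010110 | 1 | 0
  65 | 10011101101111110101100 | 1 | 0
  66 | 00111011011111101011000 | 0 | 0
  67 | 01110110111111010110000 | 0 | 1
  68 | 11101101111110101100001 | 1 | 0
  69 | 11011011111101011000010 | 1 | 1
  70 | 10110111111010110000101 | 1 | 0
  71 | 01101111110101100001010 | 0 | 1
  72 | 11011111101011000010101 | 1 | 0
  73 | 10111111010110000101010 | 1 | 0
  74 | 01111110101100001010100 | 0 | 1
  75 | 11111101011000010101001 | 1 | 0
  76 | 11111010110000101010010 | 1 | 1
  77 | 11110101100001010100101 | 1 | 0
  78 | 11101011000010101001010 | 1 | 1
  79 | 11010110000101010010101 | 1 | 0

11000110110100110001011000111001011000111010001000101010001011111100111011011111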